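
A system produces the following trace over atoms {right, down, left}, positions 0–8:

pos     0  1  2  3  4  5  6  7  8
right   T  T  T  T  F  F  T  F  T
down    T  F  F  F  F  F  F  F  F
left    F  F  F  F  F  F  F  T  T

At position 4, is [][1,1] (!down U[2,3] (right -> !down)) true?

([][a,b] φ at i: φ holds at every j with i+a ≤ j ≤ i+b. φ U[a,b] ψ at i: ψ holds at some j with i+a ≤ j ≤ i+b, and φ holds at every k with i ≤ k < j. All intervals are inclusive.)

True

Check (!down U[2,3] (right -> !down)) at every j in [5,5]:
  j=5: holds
All positions satisfy it → formula holds.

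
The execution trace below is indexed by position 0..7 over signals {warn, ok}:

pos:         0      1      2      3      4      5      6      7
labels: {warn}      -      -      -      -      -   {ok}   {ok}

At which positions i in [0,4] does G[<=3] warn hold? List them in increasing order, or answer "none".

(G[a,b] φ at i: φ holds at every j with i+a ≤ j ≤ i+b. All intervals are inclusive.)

Evaluate at each i in [0,4]:
  i=0: ✗ (fails at j=1)
  i=1: ✗ (fails at j=1)
  i=2: ✗ (fails at j=2)
  i=3: ✗ (fails at j=3)
  i=4: ✗ (fails at j=4)

none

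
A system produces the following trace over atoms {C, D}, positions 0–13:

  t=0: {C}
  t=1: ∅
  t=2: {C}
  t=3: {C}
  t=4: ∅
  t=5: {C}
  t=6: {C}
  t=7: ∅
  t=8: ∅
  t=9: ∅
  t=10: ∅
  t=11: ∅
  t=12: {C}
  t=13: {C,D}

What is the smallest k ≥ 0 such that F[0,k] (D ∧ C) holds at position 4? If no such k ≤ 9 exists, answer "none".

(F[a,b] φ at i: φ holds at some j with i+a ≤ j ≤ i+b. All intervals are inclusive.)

Scan j = 4,5,… for (D ∧ C):
  j=4: fails
  j=5: fails
  j=6: fails
  j=7: fails
  j=8: fails
  j=9: fails
  j=10: fails
  j=11: fails
  j=12: fails
  j=13: holds
First hit at j=13, so smallest k = 13-4 = 9.

9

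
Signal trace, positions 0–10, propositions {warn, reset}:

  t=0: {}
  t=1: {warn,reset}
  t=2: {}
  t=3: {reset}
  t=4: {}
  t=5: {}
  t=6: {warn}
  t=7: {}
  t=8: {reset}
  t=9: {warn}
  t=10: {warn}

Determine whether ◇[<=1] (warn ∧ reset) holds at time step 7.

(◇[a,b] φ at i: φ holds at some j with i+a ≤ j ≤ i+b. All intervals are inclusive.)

Check (warn ∧ reset) at each j in [7,8]:
  j=7: false
  j=8: false
No position in the window satisfies it → formula fails.

Does not hold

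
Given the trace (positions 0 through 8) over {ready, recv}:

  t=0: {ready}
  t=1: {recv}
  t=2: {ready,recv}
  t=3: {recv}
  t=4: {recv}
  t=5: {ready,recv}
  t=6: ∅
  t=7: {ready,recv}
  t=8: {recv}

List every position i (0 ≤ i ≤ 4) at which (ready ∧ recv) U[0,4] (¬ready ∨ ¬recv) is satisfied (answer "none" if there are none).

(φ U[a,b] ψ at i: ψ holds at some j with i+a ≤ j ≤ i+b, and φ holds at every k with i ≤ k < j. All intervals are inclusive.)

Evaluate at each i in [0,4]:
  i=0: ✓ (rhs at j=0)
  i=1: ✓ (rhs at j=1)
  i=2: ✓ (rhs at j=3; lhs holds on [2,2])
  i=3: ✓ (rhs at j=3)
  i=4: ✓ (rhs at j=4)

0, 1, 2, 3, 4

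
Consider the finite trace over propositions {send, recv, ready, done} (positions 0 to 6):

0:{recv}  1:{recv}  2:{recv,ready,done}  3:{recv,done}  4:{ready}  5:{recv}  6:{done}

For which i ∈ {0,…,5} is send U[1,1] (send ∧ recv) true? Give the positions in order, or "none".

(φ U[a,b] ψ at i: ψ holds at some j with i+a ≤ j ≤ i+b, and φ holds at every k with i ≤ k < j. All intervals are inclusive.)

none

Evaluate at each i in [0,5]:
  i=0: ✗ (no rhs in [1,1])
  i=1: ✗ (no rhs in [2,2])
  i=2: ✗ (no rhs in [3,3])
  i=3: ✗ (no rhs in [4,4])
  i=4: ✗ (no rhs in [5,5])
  i=5: ✗ (no rhs in [6,6])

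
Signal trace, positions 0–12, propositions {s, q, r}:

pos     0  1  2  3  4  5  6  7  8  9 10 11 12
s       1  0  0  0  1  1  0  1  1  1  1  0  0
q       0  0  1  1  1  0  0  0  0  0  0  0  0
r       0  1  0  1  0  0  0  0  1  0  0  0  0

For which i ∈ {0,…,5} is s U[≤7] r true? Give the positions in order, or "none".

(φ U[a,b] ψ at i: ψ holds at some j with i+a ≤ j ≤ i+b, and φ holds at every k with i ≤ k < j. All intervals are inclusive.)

Evaluate at each i in [0,5]:
  i=0: ✓ (rhs at j=1; lhs holds on [0,0])
  i=1: ✓ (rhs at j=1)
  i=2: ✗ (lhs fails at k=2 before rhs at j=3)
  i=3: ✓ (rhs at j=3)
  i=4: ✗ (lhs fails at k=6 before rhs at j=8)
  i=5: ✗ (lhs fails at k=6 before rhs at j=8)

0, 1, 3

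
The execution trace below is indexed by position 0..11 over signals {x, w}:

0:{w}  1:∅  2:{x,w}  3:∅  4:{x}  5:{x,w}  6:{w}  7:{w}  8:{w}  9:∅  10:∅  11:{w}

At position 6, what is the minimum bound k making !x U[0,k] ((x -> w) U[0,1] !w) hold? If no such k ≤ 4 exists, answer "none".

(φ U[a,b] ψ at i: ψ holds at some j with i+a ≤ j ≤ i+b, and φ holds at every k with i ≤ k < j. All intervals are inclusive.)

2

Need earliest j ≥ 6 with ((x -> w) U[0,1] !w), and !x at every k in [6,j-1].
  j=6: rhs fails.
  j=7: rhs fails.
  j=8: rhs holds; lhs holds on [6,7]. k = 2.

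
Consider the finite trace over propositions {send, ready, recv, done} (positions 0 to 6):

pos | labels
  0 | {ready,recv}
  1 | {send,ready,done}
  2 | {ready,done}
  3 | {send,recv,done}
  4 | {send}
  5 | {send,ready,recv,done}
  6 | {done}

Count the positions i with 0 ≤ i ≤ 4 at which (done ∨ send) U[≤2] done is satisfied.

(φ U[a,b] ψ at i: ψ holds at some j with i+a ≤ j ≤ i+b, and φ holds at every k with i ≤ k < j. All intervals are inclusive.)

Evaluate at each i in [0,4]:
  i=0: ✗ (lhs fails at k=0 before rhs at j=1)
  i=1: ✓ (rhs at j=1)
  i=2: ✓ (rhs at j=2)
  i=3: ✓ (rhs at j=3)
  i=4: ✓ (rhs at j=5; lhs holds on [4,4])
Positions where it holds: {1, 2, 3, 4} → 4.

4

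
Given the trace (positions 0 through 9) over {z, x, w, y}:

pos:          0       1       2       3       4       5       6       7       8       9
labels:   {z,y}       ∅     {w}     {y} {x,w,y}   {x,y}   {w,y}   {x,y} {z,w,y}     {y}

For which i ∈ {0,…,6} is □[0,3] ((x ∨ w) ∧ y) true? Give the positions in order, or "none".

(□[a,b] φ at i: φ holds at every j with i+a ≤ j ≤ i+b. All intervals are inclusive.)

Evaluate at each i in [0,6]:
  i=0: ✗ (fails at j=0)
  i=1: ✗ (fails at j=1)
  i=2: ✗ (fails at j=2)
  i=3: ✗ (fails at j=3)
  i=4: ✓ (all of [4,7])
  i=5: ✓ (all of [5,8])
  i=6: ✗ (fails at j=9)

4, 5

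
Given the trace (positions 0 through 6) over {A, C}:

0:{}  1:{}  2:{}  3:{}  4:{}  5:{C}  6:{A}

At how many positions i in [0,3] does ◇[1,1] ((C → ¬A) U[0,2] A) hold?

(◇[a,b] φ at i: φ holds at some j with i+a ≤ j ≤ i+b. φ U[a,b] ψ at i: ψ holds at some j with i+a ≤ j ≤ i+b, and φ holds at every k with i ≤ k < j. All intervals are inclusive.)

Evaluate at each i in [0,3]:
  i=0: ✗ (none in [1,1])
  i=1: ✗ (none in [2,2])
  i=2: ✗ (none in [3,3])
  i=3: ✓ (witness j=4)
Positions where it holds: {3} → 1.

1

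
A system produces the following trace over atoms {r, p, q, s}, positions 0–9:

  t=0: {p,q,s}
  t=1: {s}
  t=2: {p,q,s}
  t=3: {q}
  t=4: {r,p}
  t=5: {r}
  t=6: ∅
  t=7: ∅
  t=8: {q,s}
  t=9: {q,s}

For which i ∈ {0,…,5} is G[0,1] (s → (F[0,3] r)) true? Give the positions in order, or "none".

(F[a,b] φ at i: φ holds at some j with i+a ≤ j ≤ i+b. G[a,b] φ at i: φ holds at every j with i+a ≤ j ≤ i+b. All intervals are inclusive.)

Evaluate at each i in [0,5]:
  i=0: ✗ (fails at j=0)
  i=1: ✓ (all of [1,2])
  i=2: ✓ (all of [2,3])
  i=3: ✓ (all of [3,4])
  i=4: ✓ (all of [4,5])
  i=5: ✓ (all of [5,6])

1, 2, 3, 4, 5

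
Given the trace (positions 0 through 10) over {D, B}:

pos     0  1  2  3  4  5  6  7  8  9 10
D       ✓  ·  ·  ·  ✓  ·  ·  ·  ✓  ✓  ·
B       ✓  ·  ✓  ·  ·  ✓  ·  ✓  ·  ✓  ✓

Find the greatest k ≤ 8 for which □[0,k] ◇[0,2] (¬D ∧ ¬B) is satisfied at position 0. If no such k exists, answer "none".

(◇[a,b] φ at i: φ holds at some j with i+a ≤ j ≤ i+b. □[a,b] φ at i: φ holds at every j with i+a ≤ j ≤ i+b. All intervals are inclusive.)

6

◇[0,2] (¬D ∧ ¬B) must hold from j=0 onward; find where it first fails.
  j=0: holds
  j=1: holds
  j=2: holds
  j=3: holds
  j=4: holds
  j=5: holds
  j=6: holds
  j=7: fails
Holds on [0,6], so largest k = 6.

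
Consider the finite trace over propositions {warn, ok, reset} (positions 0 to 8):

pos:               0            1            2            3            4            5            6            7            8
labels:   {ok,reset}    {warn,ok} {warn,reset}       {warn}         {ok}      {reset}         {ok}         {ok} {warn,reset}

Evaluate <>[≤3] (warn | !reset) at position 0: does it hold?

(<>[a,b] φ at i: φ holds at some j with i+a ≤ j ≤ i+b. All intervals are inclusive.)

Holds

Check (warn | !reset) at each j in [0,3]:
  j=0: false
  j=1: true
  j=2: true
  j=3: true
Found at j=1 → formula holds.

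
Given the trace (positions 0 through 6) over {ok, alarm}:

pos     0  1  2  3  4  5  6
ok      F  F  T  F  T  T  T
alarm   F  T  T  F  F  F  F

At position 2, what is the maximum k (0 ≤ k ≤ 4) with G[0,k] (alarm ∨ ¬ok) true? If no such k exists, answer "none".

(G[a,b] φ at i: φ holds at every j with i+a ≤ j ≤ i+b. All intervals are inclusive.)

1

(alarm ∨ ¬ok) must hold from j=2 onward; find where it first fails.
  j=2: holds
  j=3: holds
  j=4: fails
Holds on [2,3], so largest k = 1.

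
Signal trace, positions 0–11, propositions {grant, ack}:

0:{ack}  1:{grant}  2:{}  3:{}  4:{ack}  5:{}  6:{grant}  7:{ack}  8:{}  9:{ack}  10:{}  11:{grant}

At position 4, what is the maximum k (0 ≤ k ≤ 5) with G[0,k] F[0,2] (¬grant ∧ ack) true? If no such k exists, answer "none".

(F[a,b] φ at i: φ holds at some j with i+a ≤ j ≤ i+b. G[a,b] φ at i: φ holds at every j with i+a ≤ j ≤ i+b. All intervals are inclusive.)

F[0,2] (¬grant ∧ ack) must hold from j=4 onward; find where it first fails.
  j=4: holds
  j=5: holds
  j=6: holds
  j=7: holds
  j=8: holds
  j=9: holds
Holds through j=9; largest k = 5.

5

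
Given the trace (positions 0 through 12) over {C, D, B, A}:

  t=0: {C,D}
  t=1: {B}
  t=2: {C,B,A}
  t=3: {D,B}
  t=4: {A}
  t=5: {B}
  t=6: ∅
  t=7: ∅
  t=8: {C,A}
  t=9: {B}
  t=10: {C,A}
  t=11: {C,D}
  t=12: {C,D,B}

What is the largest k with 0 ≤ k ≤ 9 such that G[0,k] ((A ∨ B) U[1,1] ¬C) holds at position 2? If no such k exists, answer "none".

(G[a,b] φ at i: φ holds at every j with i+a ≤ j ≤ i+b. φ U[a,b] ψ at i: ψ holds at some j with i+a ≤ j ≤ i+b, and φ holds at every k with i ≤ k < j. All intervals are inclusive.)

3

((A ∨ B) U[1,1] ¬C) must hold from j=2 onward; find where it first fails.
  j=2: holds
  j=3: holds
  j=4: holds
  j=5: holds
  j=6: fails
Holds on [2,5], so largest k = 3.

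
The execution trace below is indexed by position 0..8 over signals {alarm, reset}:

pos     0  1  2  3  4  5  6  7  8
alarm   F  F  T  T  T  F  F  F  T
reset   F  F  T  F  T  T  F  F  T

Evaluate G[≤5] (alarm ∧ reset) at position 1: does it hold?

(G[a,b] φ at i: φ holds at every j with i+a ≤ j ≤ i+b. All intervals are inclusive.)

Check (alarm ∧ reset) at every j in [1,6]:
  j=1: false
  j=2: true
  j=3: false
  j=4: true
  j=5: false
  j=6: false
Fails at j=1 → formula fails.

No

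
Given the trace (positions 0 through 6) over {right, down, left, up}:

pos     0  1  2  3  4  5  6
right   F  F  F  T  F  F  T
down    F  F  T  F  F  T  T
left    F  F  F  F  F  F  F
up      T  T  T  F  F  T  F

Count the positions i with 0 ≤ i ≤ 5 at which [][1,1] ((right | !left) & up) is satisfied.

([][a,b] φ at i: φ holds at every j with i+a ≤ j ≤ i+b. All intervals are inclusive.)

Evaluate at each i in [0,5]:
  i=0: ✓ (all of [1,1])
  i=1: ✓ (all of [2,2])
  i=2: ✗ (fails at j=3)
  i=3: ✗ (fails at j=4)
  i=4: ✓ (all of [5,5])
  i=5: ✗ (fails at j=6)
Positions where it holds: {0, 1, 4} → 3.

3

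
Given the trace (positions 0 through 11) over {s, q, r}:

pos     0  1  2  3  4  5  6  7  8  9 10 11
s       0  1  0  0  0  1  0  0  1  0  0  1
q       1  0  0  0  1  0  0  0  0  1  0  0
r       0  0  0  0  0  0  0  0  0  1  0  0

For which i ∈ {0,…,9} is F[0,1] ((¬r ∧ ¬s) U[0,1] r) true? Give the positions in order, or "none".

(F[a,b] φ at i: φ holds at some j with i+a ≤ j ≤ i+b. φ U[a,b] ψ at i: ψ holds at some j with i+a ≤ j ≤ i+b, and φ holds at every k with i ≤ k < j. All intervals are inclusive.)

8, 9

Evaluate at each i in [0,9]:
  i=0: ✗ (none in [0,1])
  i=1: ✗ (none in [1,2])
  i=2: ✗ (none in [2,3])
  i=3: ✗ (none in [3,4])
  i=4: ✗ (none in [4,5])
  i=5: ✗ (none in [5,6])
  i=6: ✗ (none in [6,7])
  i=7: ✗ (none in [7,8])
  i=8: ✓ (witness j=9)
  i=9: ✓ (witness j=9)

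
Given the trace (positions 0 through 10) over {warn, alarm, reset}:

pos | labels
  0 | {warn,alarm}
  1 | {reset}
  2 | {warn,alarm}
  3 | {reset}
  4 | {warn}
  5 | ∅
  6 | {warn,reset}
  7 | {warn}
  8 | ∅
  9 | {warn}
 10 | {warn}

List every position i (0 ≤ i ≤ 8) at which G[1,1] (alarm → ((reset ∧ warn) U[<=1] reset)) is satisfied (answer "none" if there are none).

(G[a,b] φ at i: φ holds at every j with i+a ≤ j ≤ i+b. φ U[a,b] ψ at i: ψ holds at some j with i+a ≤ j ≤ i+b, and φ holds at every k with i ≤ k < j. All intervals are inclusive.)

0, 2, 3, 4, 5, 6, 7, 8

Evaluate at each i in [0,8]:
  i=0: ✓ (all of [1,1])
  i=1: ✗ (fails at j=2)
  i=2: ✓ (all of [3,3])
  i=3: ✓ (all of [4,4])
  i=4: ✓ (all of [5,5])
  i=5: ✓ (all of [6,6])
  i=6: ✓ (all of [7,7])
  i=7: ✓ (all of [8,8])
  i=8: ✓ (all of [9,9])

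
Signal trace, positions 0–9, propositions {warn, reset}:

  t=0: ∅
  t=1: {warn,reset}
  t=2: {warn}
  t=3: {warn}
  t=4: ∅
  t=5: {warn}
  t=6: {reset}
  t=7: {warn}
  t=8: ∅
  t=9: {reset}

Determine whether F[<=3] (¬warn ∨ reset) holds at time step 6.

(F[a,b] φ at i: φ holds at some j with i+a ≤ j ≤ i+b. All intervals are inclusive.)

Holds

Check (¬warn ∨ reset) at each j in [6,9]:
  j=6: true
  j=7: false
  j=8: true
  j=9: true
Found at j=6 → formula holds.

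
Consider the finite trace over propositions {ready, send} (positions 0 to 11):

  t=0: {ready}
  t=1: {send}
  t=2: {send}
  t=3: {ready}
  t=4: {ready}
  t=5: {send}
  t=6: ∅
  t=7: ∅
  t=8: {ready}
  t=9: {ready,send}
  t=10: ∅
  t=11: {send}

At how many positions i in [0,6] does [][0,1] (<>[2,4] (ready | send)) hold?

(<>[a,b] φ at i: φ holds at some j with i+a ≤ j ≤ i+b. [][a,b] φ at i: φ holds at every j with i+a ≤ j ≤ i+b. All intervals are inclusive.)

Evaluate at each i in [0,6]:
  i=0: ✓ (all of [0,1])
  i=1: ✓ (all of [1,2])
  i=2: ✓ (all of [2,3])
  i=3: ✓ (all of [3,4])
  i=4: ✓ (all of [4,5])
  i=5: ✓ (all of [5,6])
  i=6: ✓ (all of [6,7])
Positions where it holds: {0, 1, 2, 3, 4, 5, 6} → 7.

7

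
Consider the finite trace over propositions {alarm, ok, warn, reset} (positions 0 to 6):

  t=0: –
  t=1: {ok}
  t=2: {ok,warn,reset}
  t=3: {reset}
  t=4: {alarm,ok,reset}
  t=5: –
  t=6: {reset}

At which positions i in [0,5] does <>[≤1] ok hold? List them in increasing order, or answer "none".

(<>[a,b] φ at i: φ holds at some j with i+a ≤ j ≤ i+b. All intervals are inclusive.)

Evaluate at each i in [0,5]:
  i=0: ✓ (witness j=1)
  i=1: ✓ (witness j=1)
  i=2: ✓ (witness j=2)
  i=3: ✓ (witness j=4)
  i=4: ✓ (witness j=4)
  i=5: ✗ (none in [5,6])

0, 1, 2, 3, 4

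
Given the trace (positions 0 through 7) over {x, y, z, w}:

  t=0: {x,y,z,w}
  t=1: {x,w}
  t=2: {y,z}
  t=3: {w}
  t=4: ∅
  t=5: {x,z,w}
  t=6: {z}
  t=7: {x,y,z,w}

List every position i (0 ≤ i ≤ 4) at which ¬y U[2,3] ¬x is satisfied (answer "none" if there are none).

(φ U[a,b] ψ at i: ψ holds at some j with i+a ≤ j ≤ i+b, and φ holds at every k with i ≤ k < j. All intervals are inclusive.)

3, 4

Evaluate at each i in [0,4]:
  i=0: ✗ (lhs fails at k=0 before rhs at j=2)
  i=1: ✗ (lhs fails at k=2 before rhs at j=3)
  i=2: ✗ (lhs fails at k=2 before rhs at j=4)
  i=3: ✓ (rhs at j=6; lhs holds on [3,5])
  i=4: ✓ (rhs at j=6; lhs holds on [4,5])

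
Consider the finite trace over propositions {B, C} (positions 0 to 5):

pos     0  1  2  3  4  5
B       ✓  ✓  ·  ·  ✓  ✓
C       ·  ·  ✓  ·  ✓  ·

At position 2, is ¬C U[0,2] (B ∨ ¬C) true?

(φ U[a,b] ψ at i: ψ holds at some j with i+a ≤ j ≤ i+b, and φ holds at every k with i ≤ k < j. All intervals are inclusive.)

Does not hold

Need some j in [2,4] with (B ∨ ¬C), and ¬C at every k in [2,j-1].
  j=2: (B ∨ ¬C) false.
  j=3: (B ∨ ¬C) holds, but ¬C fails at k=2 → not this j.
  j=4: (B ∨ ¬C) holds, but ¬C fails at k=2 → not this j.
No j in the window works → until fails.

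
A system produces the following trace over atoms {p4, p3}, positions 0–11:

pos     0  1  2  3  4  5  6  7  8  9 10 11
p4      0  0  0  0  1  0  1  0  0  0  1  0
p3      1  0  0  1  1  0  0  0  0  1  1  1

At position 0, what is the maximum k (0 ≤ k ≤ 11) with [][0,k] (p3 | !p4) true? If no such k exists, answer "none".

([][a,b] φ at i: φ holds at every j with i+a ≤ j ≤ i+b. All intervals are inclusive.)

5

(p3 | !p4) must hold from j=0 onward; find where it first fails.
  j=0: holds
  j=1: holds
  j=2: holds
  j=3: holds
  j=4: holds
  j=5: holds
  j=6: fails
Holds on [0,5], so largest k = 5.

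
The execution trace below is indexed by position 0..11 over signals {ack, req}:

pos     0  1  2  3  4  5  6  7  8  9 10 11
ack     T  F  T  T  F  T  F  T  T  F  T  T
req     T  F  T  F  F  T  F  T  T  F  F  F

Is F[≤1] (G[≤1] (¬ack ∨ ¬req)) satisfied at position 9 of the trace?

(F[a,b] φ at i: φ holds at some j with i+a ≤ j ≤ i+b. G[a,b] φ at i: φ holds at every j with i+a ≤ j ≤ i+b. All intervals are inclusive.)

Yes

Check G[≤1] (¬ack ∨ ¬req) at each j in [9,10]:
  j=9: holds on [9,10]
  j=10: holds on [10,11]
Found at j=9 → formula holds.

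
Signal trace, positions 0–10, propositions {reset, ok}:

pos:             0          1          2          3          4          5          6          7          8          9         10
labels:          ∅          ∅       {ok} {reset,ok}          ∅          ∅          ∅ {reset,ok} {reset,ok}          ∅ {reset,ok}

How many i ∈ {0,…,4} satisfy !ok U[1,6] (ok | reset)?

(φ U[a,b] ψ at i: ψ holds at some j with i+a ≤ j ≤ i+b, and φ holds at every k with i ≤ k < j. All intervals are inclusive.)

Evaluate at each i in [0,4]:
  i=0: ✓ (rhs at j=2; lhs holds on [0,1])
  i=1: ✓ (rhs at j=2; lhs holds on [1,1])
  i=2: ✗ (lhs fails at k=2 before rhs at j=3)
  i=3: ✗ (lhs fails at k=3 before rhs at j=7)
  i=4: ✓ (rhs at j=7; lhs holds on [4,6])
Positions where it holds: {0, 1, 4} → 3.

3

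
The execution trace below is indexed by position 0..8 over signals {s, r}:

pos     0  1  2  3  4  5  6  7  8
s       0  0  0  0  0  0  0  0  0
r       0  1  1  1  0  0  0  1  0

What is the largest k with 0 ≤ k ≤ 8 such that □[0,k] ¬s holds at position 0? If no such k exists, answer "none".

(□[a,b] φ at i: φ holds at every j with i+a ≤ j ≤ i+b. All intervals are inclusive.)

8

¬s must hold from j=0 onward; find where it first fails.
  j=0: holds
  j=1: holds
  j=2: holds
  j=3: holds
  j=4: holds
  j=5: holds
  j=6: holds
  j=7: holds
  j=8: holds
Holds through j=8; largest k = 8.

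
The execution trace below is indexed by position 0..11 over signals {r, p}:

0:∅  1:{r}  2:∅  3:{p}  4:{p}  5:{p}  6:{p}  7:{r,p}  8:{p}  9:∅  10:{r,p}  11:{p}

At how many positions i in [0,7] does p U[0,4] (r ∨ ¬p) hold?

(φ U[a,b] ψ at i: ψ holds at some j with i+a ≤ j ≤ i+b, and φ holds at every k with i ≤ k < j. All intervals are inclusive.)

Evaluate at each i in [0,7]:
  i=0: ✓ (rhs at j=0)
  i=1: ✓ (rhs at j=1)
  i=2: ✓ (rhs at j=2)
  i=3: ✓ (rhs at j=7; lhs holds on [3,6])
  i=4: ✓ (rhs at j=7; lhs holds on [4,6])
  i=5: ✓ (rhs at j=7; lhs holds on [5,6])
  i=6: ✓ (rhs at j=7; lhs holds on [6,6])
  i=7: ✓ (rhs at j=7)
Positions where it holds: {0, 1, 2, 3, 4, 5, 6, 7} → 8.

8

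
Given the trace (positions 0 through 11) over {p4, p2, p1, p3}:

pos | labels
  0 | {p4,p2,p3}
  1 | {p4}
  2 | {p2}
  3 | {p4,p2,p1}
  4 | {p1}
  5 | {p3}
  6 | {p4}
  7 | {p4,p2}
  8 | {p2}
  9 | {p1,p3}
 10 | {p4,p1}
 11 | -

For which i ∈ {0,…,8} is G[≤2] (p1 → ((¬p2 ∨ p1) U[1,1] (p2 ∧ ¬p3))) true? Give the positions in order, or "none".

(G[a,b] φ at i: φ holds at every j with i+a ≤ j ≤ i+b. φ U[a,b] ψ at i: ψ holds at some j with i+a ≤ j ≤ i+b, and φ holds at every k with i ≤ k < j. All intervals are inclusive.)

Evaluate at each i in [0,8]:
  i=0: ✓ (all of [0,2])
  i=1: ✗ (fails at j=3)
  i=2: ✗ (fails at j=3)
  i=3: ✗ (fails at j=3)
  i=4: ✗ (fails at j=4)
  i=5: ✓ (all of [5,7])
  i=6: ✓ (all of [6,8])
  i=7: ✗ (fails at j=9)
  i=8: ✗ (fails at j=9)

0, 5, 6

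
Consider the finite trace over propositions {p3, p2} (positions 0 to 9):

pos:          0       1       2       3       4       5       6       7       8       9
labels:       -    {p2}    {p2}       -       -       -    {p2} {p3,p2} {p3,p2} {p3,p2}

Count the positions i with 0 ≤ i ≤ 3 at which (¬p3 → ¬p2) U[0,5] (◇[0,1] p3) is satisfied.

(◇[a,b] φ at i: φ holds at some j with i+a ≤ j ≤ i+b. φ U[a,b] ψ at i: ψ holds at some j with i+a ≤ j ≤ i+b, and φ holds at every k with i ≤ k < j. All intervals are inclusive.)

Evaluate at each i in [0,3]:
  i=0: ✗ (no rhs in [0,5])
  i=1: ✗ (lhs fails at k=1 before rhs at j=6)
  i=2: ✗ (lhs fails at k=2 before rhs at j=6)
  i=3: ✓ (rhs at j=6; lhs holds on [3,5])
Positions where it holds: {3} → 1.

1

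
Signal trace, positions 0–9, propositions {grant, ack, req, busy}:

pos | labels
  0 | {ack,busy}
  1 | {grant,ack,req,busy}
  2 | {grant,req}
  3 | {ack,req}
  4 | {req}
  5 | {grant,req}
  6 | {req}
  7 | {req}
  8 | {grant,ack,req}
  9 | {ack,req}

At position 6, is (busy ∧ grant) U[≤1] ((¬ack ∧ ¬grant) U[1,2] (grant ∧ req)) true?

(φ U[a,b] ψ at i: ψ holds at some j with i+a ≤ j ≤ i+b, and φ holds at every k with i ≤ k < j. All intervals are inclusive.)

Holds

Need some j in [6,7] with ((¬ack ∧ ¬grant) U[1,2] (grant ∧ req)), and (busy ∧ grant) at every k in [6,j-1].
  j=6: ((¬ack ∧ ¬grant) U[1,2] (grant ∧ req)) holds; no prefix to check → satisfied.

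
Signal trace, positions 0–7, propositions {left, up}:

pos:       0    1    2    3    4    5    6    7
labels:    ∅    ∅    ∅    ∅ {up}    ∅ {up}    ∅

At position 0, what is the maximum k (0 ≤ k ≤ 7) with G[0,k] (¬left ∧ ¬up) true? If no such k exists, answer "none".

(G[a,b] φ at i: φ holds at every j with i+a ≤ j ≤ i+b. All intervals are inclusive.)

(¬left ∧ ¬up) must hold from j=0 onward; find where it first fails.
  j=0: holds
  j=1: holds
  j=2: holds
  j=3: holds
  j=4: fails
Holds on [0,3], so largest k = 3.

3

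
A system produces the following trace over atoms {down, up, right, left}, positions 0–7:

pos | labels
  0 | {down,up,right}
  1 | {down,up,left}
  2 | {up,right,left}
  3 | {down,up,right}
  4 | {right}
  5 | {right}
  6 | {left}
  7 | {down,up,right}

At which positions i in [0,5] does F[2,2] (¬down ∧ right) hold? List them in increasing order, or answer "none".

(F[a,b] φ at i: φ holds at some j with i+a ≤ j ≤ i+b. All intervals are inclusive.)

Evaluate at each i in [0,5]:
  i=0: ✓ (witness j=2)
  i=1: ✗ (none in [3,3])
  i=2: ✓ (witness j=4)
  i=3: ✓ (witness j=5)
  i=4: ✗ (none in [6,6])
  i=5: ✗ (none in [7,7])

0, 2, 3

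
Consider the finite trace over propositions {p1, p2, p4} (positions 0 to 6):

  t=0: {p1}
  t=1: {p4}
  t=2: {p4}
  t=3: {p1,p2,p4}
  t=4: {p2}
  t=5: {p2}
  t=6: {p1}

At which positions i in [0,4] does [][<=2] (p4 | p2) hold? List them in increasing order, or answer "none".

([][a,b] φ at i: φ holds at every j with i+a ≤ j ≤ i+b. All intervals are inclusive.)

Evaluate at each i in [0,4]:
  i=0: ✗ (fails at j=0)
  i=1: ✓ (all of [1,3])
  i=2: ✓ (all of [2,4])
  i=3: ✓ (all of [3,5])
  i=4: ✗ (fails at j=6)

1, 2, 3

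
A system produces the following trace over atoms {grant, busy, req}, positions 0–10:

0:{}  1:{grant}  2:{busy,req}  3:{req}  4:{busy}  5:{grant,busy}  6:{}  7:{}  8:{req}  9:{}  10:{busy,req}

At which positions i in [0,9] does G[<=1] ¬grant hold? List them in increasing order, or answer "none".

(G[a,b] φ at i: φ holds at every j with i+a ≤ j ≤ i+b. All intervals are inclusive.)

Evaluate at each i in [0,9]:
  i=0: ✗ (fails at j=1)
  i=1: ✗ (fails at j=1)
  i=2: ✓ (all of [2,3])
  i=3: ✓ (all of [3,4])
  i=4: ✗ (fails at j=5)
  i=5: ✗ (fails at j=5)
  i=6: ✓ (all of [6,7])
  i=7: ✓ (all of [7,8])
  i=8: ✓ (all of [8,9])
  i=9: ✓ (all of [9,10])

2, 3, 6, 7, 8, 9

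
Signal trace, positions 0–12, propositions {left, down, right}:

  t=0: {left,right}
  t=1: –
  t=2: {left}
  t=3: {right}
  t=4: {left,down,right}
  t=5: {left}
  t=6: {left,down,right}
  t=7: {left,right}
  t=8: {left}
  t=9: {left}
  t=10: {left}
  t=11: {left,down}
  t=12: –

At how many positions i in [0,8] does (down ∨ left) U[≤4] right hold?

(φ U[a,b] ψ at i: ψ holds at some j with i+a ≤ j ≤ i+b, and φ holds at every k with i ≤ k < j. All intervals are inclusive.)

7

Evaluate at each i in [0,8]:
  i=0: ✓ (rhs at j=0)
  i=1: ✗ (lhs fails at k=1 before rhs at j=3)
  i=2: ✓ (rhs at j=3; lhs holds on [2,2])
  i=3: ✓ (rhs at j=3)
  i=4: ✓ (rhs at j=4)
  i=5: ✓ (rhs at j=6; lhs holds on [5,5])
  i=6: ✓ (rhs at j=6)
  i=7: ✓ (rhs at j=7)
  i=8: ✗ (no rhs in [8,12])
Positions where it holds: {0, 2, 3, 4, 5, 6, 7} → 7.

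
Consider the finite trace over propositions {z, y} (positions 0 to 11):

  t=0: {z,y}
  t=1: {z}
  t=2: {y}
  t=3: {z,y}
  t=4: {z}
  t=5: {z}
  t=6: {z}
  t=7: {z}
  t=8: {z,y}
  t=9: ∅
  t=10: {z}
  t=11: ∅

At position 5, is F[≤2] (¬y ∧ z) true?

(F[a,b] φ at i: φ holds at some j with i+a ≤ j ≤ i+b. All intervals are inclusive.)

Check (¬y ∧ z) at each j in [5,7]:
  j=5: true
  j=6: true
  j=7: true
Found at j=5 → formula holds.

Holds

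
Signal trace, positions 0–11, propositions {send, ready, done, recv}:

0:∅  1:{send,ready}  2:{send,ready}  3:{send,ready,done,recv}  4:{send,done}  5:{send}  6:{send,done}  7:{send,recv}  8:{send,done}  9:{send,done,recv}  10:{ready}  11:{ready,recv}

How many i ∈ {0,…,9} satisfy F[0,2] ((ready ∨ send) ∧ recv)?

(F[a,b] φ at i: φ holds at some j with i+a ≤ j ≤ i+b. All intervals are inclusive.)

8

Evaluate at each i in [0,9]:
  i=0: ✗ (none in [0,2])
  i=1: ✓ (witness j=3)
  i=2: ✓ (witness j=3)
  i=3: ✓ (witness j=3)
  i=4: ✗ (none in [4,6])
  i=5: ✓ (witness j=7)
  i=6: ✓ (witness j=7)
  i=7: ✓ (witness j=7)
  i=8: ✓ (witness j=9)
  i=9: ✓ (witness j=9)
Positions where it holds: {1, 2, 3, 5, 6, 7, 8, 9} → 8.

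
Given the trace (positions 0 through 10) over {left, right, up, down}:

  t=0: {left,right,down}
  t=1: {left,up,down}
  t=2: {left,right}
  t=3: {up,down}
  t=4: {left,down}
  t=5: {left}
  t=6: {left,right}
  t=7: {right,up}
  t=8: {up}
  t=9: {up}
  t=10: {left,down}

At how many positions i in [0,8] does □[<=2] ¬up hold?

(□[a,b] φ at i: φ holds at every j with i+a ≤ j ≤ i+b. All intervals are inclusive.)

1

Evaluate at each i in [0,8]:
  i=0: ✗ (fails at j=1)
  i=1: ✗ (fails at j=1)
  i=2: ✗ (fails at j=3)
  i=3: ✗ (fails at j=3)
  i=4: ✓ (all of [4,6])
  i=5: ✗ (fails at j=7)
  i=6: ✗ (fails at j=7)
  i=7: ✗ (fails at j=7)
  i=8: ✗ (fails at j=8)
Positions where it holds: {4} → 1.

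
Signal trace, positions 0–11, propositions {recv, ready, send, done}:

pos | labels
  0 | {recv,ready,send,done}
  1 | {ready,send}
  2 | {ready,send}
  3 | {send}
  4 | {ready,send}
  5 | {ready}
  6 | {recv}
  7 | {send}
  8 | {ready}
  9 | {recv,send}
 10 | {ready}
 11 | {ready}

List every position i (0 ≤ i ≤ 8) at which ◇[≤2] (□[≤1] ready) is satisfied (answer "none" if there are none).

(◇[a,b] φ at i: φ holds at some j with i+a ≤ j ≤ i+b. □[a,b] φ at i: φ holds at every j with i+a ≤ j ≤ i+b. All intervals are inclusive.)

0, 1, 2, 3, 4, 8

Evaluate at each i in [0,8]:
  i=0: ✓ (witness j=0)
  i=1: ✓ (witness j=1)
  i=2: ✓ (witness j=4)
  i=3: ✓ (witness j=4)
  i=4: ✓ (witness j=4)
  i=5: ✗ (none in [5,7])
  i=6: ✗ (none in [6,8])
  i=7: ✗ (none in [7,9])
  i=8: ✓ (witness j=10)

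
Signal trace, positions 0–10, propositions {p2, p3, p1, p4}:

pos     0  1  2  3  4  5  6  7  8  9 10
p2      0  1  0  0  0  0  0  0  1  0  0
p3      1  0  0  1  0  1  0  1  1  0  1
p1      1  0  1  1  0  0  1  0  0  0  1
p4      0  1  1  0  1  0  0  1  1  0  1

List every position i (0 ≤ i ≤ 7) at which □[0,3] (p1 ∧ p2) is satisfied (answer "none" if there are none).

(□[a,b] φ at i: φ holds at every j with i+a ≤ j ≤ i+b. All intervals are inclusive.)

Evaluate at each i in [0,7]:
  i=0: ✗ (fails at j=0)
  i=1: ✗ (fails at j=1)
  i=2: ✗ (fails at j=2)
  i=3: ✗ (fails at j=3)
  i=4: ✗ (fails at j=4)
  i=5: ✗ (fails at j=5)
  i=6: ✗ (fails at j=6)
  i=7: ✗ (fails at j=7)

none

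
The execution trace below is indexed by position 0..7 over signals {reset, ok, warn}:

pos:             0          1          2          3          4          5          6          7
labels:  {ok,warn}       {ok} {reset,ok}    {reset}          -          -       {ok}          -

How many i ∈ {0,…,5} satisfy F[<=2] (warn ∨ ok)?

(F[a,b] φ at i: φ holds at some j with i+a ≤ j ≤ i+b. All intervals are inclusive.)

Evaluate at each i in [0,5]:
  i=0: ✓ (witness j=0)
  i=1: ✓ (witness j=1)
  i=2: ✓ (witness j=2)
  i=3: ✗ (none in [3,5])
  i=4: ✓ (witness j=6)
  i=5: ✓ (witness j=6)
Positions where it holds: {0, 1, 2, 4, 5} → 5.

5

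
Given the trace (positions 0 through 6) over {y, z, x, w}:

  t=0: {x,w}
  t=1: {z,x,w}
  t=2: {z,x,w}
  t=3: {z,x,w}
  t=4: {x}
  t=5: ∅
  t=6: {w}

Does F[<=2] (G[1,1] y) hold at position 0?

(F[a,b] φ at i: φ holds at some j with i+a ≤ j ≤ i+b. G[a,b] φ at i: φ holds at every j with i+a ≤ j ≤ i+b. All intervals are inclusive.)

Check G[1,1] y at each j in [0,2]:
  j=0: fails at 1
  j=1: fails at 2
  j=2: fails at 3
No position in the window satisfies it → formula fails.

Does not hold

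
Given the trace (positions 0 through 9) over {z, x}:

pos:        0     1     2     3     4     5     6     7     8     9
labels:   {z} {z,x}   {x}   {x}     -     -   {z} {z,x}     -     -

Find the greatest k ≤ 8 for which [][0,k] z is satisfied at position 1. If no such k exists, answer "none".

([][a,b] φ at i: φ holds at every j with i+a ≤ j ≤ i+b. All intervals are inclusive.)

0

z must hold from j=1 onward; find where it first fails.
  j=1: holds
  j=2: fails
Holds on [1,1], so largest k = 0.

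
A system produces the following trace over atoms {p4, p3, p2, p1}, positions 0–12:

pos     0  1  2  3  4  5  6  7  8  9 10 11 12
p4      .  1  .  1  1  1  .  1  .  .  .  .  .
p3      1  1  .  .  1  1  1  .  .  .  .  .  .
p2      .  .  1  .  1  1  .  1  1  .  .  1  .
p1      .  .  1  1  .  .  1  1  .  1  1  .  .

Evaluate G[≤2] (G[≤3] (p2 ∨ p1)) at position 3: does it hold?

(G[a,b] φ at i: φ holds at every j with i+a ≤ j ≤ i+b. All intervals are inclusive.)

True

Check G[≤3] (p2 ∨ p1) at every j in [3,5]:
  j=3: holds on [3,6]
  j=4: holds on [4,7]
  j=5: holds on [5,8]
All positions satisfy it → formula holds.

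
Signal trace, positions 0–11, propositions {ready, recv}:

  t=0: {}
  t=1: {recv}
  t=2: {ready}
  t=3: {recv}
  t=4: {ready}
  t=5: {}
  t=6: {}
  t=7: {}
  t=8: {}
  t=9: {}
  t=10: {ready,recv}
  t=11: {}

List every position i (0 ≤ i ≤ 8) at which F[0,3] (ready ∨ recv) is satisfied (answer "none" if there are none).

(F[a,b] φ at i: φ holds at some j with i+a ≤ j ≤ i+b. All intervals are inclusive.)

Evaluate at each i in [0,8]:
  i=0: ✓ (witness j=1)
  i=1: ✓ (witness j=1)
  i=2: ✓ (witness j=2)
  i=3: ✓ (witness j=3)
  i=4: ✓ (witness j=4)
  i=5: ✗ (none in [5,8])
  i=6: ✗ (none in [6,9])
  i=7: ✓ (witness j=10)
  i=8: ✓ (witness j=10)

0, 1, 2, 3, 4, 7, 8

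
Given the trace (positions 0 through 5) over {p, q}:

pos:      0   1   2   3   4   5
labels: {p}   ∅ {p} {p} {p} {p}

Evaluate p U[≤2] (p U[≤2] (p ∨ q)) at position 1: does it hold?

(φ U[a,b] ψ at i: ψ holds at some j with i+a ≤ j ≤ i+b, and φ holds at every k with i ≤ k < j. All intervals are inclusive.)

Does not hold

Need some j in [1,3] with (p U[≤2] (p ∨ q)), and p at every k in [1,j-1].
  j=1: (p U[≤2] (p ∨ q)) — fails.
  j=2: (p U[≤2] (p ∨ q)) holds, but p fails at k=1 → not this j.
  j=3: (p U[≤2] (p ∨ q)) holds, but p fails at k=1 → not this j.
No j in the window works → until fails.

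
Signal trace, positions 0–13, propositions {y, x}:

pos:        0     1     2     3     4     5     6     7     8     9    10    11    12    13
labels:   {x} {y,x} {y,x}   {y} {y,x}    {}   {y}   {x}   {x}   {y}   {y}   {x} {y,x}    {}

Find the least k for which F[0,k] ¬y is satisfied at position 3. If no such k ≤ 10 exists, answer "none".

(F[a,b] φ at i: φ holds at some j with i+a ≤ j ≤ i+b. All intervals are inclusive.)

2

Scan j = 3,4,… for ¬y:
  j=3: fails
  j=4: fails
  j=5: holds
First hit at j=5, so smallest k = 5-3 = 2.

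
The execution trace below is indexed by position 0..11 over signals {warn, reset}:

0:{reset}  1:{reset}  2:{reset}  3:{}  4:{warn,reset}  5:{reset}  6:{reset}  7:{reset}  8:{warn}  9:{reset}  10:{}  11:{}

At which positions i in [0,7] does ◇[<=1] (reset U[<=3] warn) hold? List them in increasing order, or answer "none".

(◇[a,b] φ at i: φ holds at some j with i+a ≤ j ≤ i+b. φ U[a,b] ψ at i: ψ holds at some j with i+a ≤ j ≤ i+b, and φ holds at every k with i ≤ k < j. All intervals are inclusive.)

3, 4, 5, 6, 7

Evaluate at each i in [0,7]:
  i=0: ✗ (none in [0,1])
  i=1: ✗ (none in [1,2])
  i=2: ✗ (none in [2,3])
  i=3: ✓ (witness j=4)
  i=4: ✓ (witness j=4)
  i=5: ✓ (witness j=5)
  i=6: ✓ (witness j=6)
  i=7: ✓ (witness j=7)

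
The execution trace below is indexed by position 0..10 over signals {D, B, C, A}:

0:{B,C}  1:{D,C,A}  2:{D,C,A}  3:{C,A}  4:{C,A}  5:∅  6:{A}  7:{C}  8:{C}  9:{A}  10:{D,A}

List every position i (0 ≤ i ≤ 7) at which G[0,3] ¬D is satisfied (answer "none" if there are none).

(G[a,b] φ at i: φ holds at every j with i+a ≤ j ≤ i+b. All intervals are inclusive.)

3, 4, 5, 6

Evaluate at each i in [0,7]:
  i=0: ✗ (fails at j=1)
  i=1: ✗ (fails at j=1)
  i=2: ✗ (fails at j=2)
  i=3: ✓ (all of [3,6])
  i=4: ✓ (all of [4,7])
  i=5: ✓ (all of [5,8])
  i=6: ✓ (all of [6,9])
  i=7: ✗ (fails at j=10)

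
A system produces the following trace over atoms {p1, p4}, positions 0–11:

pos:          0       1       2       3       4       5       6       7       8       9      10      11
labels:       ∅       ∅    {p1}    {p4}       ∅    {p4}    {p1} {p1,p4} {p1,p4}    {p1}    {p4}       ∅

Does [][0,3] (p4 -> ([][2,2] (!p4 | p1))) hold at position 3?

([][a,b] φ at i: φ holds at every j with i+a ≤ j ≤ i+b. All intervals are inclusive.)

Check (p4 -> ([][2,2] (!p4 | p1))) at every j in [3,6]:
  j=3: antecedent true; consequent fails at 5 → ✗
  j=4: antecedent false → ✓
  j=5: antecedent true; consequent holds on [7,7] → ✓
  j=6: antecedent false → ✓
Fails at j=3 → formula fails.

No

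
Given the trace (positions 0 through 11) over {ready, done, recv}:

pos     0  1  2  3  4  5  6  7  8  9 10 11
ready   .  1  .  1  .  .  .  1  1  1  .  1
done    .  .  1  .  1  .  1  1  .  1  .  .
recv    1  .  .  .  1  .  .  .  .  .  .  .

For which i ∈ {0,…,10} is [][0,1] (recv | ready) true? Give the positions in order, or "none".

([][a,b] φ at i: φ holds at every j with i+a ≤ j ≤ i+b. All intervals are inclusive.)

0, 3, 7, 8

Evaluate at each i in [0,10]:
  i=0: ✓ (all of [0,1])
  i=1: ✗ (fails at j=2)
  i=2: ✗ (fails at j=2)
  i=3: ✓ (all of [3,4])
  i=4: ✗ (fails at j=5)
  i=5: ✗ (fails at j=5)
  i=6: ✗ (fails at j=6)
  i=7: ✓ (all of [7,8])
  i=8: ✓ (all of [8,9])
  i=9: ✗ (fails at j=10)
  i=10: ✗ (fails at j=10)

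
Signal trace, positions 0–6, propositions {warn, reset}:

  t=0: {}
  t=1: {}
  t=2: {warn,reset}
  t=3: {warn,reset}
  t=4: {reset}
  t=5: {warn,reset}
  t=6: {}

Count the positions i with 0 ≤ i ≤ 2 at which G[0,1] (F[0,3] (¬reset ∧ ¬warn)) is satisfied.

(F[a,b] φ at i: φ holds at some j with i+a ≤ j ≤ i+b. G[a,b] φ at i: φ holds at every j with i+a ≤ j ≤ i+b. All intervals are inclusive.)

Evaluate at each i in [0,2]:
  i=0: ✓ (all of [0,1])
  i=1: ✗ (fails at j=2)
  i=2: ✗ (fails at j=2)
Positions where it holds: {0} → 1.

1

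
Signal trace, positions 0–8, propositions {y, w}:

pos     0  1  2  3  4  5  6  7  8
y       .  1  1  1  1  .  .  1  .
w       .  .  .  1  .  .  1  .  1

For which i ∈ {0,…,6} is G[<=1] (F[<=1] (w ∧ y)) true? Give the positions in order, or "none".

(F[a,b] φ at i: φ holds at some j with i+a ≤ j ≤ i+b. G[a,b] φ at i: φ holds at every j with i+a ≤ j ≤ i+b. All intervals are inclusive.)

Evaluate at each i in [0,6]:
  i=0: ✗ (fails at j=0)
  i=1: ✗ (fails at j=1)
  i=2: ✓ (all of [2,3])
  i=3: ✗ (fails at j=4)
  i=4: ✗ (fails at j=4)
  i=5: ✗ (fails at j=5)
  i=6: ✗ (fails at j=6)

2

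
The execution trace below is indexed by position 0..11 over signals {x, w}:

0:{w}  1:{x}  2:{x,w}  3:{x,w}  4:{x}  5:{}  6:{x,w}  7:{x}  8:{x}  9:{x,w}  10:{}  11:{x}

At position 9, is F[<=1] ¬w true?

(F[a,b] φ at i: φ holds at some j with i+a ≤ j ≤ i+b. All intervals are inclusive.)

Check ¬w at each j in [9,10]:
  j=9: false
  j=10: true
Found at j=10 → formula holds.

Holds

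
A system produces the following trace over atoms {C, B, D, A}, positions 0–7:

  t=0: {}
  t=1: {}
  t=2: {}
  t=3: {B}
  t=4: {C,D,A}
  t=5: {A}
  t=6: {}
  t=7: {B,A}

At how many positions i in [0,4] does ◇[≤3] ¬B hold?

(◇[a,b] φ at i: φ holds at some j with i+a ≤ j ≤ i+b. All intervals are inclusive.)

5

Evaluate at each i in [0,4]:
  i=0: ✓ (witness j=0)
  i=1: ✓ (witness j=1)
  i=2: ✓ (witness j=2)
  i=3: ✓ (witness j=4)
  i=4: ✓ (witness j=4)
Positions where it holds: {0, 1, 2, 3, 4} → 5.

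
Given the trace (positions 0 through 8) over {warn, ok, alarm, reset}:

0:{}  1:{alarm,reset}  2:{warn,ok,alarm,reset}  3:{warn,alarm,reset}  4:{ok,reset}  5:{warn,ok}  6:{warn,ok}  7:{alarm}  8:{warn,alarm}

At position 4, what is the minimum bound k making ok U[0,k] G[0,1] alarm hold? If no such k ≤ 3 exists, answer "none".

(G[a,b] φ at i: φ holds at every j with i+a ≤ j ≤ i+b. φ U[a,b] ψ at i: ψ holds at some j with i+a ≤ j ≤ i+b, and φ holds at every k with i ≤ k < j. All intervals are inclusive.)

Need earliest j ≥ 4 with G[0,1] alarm, and ok at every k in [4,j-1].
  j=4: rhs fails.
  j=5: rhs fails.
  j=6: rhs fails.
  j=7: rhs holds; lhs holds on [4,6]. k = 3.

3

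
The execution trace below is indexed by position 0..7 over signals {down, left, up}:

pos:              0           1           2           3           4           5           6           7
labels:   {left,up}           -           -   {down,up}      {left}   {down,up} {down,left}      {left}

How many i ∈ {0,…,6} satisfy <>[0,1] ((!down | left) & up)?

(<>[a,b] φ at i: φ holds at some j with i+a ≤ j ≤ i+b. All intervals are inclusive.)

Evaluate at each i in [0,6]:
  i=0: ✓ (witness j=0)
  i=1: ✗ (none in [1,2])
  i=2: ✗ (none in [2,3])
  i=3: ✗ (none in [3,4])
  i=4: ✗ (none in [4,5])
  i=5: ✗ (none in [5,6])
  i=6: ✗ (none in [6,7])
Positions where it holds: {0} → 1.

1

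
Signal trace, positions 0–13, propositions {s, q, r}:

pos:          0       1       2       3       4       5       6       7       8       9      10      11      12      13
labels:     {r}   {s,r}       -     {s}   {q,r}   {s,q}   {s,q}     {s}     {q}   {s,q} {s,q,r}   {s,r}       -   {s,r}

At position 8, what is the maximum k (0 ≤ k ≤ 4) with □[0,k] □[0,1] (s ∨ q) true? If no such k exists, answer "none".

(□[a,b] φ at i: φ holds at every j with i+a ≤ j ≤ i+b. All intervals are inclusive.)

□[0,1] (s ∨ q) must hold from j=8 onward; find where it first fails.
  j=8: holds
  j=9: holds
  j=10: holds
  j=11: fails
Holds on [8,10], so largest k = 2.

2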